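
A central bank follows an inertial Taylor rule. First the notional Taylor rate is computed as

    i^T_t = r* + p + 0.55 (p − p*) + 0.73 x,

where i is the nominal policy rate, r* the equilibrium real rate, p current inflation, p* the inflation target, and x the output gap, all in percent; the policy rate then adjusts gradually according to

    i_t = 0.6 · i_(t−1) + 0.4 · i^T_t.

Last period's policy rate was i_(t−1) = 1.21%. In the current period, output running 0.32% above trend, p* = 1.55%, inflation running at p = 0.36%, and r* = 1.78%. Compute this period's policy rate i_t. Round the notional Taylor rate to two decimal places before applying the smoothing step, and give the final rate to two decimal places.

1.41%

Output 0.32% above potential → x = 0.32.
i^T_t = 1.78 + 0.36 + 0.55 × (0.36 − 1.55) + 0.73 × 0.32
   = 1.78 + 0.36 − 0.6545 + 0.2336 = 1.72
i_t = 0.6 × 1.21 + 0.4 × 1.72 = 0.726 + 0.688 = 1.41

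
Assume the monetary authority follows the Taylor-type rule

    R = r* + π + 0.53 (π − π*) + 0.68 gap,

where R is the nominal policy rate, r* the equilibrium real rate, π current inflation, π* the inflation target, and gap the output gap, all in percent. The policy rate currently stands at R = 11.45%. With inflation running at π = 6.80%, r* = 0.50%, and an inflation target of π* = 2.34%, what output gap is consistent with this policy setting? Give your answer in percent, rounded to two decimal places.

0.68 gap = 11.45 − 0.50 − 6.80 − 0.53 × (6.80 − 2.34) = 1.7862
gap = 1.7862 / 0.68 = 2.63

2.63%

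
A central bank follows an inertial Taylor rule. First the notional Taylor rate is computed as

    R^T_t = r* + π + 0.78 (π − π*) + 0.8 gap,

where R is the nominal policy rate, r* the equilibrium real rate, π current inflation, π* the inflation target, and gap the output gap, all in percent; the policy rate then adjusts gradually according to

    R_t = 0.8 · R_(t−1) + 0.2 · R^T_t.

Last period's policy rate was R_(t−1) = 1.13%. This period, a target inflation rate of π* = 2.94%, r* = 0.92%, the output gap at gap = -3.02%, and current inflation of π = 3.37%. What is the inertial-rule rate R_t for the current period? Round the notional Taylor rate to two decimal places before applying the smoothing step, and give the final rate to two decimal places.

1.35%

R^T_t = 0.92 + 3.37 + 0.78 × (3.37 − 2.94) + 0.8 × (-3.02)
   = 0.92 + 3.37 + 0.3354 − 2.416 = 2.21
R_t = 0.8 × 1.13 + 0.2 × 2.21 = 0.904 + 0.442 = 1.35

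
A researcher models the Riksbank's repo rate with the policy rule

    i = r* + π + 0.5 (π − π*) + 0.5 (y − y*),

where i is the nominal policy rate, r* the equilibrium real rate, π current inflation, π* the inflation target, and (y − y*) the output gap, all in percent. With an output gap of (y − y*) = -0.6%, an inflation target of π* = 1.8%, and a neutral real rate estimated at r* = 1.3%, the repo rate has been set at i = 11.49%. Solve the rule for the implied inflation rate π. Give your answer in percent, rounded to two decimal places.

Collecting π: i = r* + (1 + 0.5) π − 0.5 π* + 0.5 (y − y*)
1.5 π = 11.49 − 1.3 + 0.5 × 1.8 − 0.5 × (-0.6) = 11.39
π = 11.39 / 1.5 = 7.59

7.59%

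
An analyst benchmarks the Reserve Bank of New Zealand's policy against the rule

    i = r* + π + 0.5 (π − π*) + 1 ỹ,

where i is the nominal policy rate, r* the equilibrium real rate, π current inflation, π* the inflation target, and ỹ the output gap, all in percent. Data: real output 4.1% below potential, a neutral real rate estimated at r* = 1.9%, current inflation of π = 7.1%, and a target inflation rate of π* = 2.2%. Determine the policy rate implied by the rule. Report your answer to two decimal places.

Output 4.1% below potential → ỹ = -4.1.
i = 1.9 + 7.1 + 0.5 × (7.1 − 2.2) + 1 × (-4.1)
   = 1.9 + 7.1 + 2.45 − 4.1 = 7.35

7.35%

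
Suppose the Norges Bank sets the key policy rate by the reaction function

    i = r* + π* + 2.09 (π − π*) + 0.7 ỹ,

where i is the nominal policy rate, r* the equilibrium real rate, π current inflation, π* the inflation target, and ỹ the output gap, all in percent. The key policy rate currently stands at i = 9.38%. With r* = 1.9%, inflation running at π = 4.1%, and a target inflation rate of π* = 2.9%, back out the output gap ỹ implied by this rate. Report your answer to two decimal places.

0.7 ỹ = 9.38 − 1.9 − 2.9 − 2.09 × (4.1 − 2.9) = 2.072
ỹ = 2.072 / 0.7 = 2.96

2.96%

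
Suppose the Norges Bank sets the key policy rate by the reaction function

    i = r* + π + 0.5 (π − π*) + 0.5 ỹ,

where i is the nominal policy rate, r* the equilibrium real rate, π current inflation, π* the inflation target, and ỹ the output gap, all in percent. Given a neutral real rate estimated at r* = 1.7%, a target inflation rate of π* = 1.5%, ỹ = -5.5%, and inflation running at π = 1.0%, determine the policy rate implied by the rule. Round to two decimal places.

-0.30%

i = 1.7 + 1.0 + 0.5 × (1.0 − 1.5) + 0.5 × (-5.5)
   = 1.7 + 1 − 0.25 − 2.75 = -0.30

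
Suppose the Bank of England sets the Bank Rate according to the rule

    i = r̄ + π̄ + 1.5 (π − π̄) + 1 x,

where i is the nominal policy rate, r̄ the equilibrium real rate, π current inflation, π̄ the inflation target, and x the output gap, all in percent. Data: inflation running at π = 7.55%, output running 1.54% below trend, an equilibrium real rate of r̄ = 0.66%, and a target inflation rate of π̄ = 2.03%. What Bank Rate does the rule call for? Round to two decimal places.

9.43%

Output 1.54% below potential → x = -1.54.
i = 0.66 + 2.03 + 1.5 × (7.55 − 2.03) + 1 × (-1.54)
   = 0.66 + 2.03 + 8.28 − 1.54 = 9.43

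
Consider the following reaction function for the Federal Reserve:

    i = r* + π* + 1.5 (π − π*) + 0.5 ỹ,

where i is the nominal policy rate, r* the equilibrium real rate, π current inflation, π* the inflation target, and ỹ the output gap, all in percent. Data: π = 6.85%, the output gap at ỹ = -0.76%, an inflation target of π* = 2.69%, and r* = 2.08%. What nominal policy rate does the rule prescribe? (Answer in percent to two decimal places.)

10.63%

i = 2.08 + 2.69 + 1.5 × (6.85 − 2.69) + 0.5 × (-0.76)
   = 2.08 + 2.69 + 6.24 − 0.38 = 10.63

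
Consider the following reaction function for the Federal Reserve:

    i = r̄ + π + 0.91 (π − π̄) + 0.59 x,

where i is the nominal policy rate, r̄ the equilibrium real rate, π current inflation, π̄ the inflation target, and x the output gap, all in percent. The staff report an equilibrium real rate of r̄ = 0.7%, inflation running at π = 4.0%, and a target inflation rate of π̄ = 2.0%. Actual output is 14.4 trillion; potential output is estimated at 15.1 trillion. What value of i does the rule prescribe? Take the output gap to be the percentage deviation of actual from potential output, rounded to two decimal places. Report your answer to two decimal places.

Output gap = 100 × (14.4 − 15.1) / 15.1 = -4.64%.
i = 0.70 + 4.00 + 0.91 × (4.00 − 2.00) + 0.59 × (-4.64)
   = 0.70 + 4 + 1.82 − 2.7376 = 3.78

3.78%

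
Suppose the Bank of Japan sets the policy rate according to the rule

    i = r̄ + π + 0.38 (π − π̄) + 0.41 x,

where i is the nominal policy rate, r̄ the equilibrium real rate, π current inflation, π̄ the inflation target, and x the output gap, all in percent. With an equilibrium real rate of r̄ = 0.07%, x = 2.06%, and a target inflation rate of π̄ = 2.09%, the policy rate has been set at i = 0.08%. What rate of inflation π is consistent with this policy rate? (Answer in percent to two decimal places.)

Collecting π: i = r̄ + (1 + 0.38) π − 0.38 π̄ + 0.41 x
1.38 π = 0.08 − 0.07 + 0.38 × 2.09 − 0.41 × 2.06 = -0.0404
π = -0.0404 / 1.38 = -0.03

-0.03%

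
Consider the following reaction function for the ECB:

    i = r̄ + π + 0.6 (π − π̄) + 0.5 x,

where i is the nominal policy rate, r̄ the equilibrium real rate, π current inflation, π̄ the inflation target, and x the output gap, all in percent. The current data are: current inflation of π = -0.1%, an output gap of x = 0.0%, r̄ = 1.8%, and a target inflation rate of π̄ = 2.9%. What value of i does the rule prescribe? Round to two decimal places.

i = 1.8 + (-0.1) + 0.6 × (-0.1 − 2.9) + 0.5 × 0.0
   = 1.8 − 0.1 − 1.8 + 0 = -0.10

-0.10%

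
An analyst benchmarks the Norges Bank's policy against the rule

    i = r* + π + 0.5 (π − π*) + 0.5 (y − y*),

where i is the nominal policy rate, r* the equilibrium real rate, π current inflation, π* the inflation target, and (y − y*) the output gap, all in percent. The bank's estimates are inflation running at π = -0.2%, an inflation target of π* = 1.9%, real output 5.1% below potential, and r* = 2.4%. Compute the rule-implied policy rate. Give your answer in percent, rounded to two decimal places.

-1.40%

Output 5.1% below potential → (y − y*) = -5.1.
i = 2.4 + (-0.2) + 0.5 × (-0.2 − 1.9) + 0.5 × (-5.1)
   = 2.4 − 0.2 − 1.05 − 2.55 = -1.40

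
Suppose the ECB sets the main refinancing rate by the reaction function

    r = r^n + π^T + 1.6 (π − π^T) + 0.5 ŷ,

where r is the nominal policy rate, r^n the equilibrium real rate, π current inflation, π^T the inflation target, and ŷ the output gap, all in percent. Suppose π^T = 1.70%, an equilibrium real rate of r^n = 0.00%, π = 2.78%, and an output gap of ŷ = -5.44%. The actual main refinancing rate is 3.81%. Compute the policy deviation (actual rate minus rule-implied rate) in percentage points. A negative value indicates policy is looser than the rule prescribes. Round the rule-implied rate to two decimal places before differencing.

3.10 pp

r = 0.00 + 1.70 + 1.6 × (2.78 − 1.70) + 0.5 × (-5.44)
   = 0.00 + 1.7 + 1.728 − 2.72 = 0.71
Deviation = 3.81 − 0.71 = 3.10 pp.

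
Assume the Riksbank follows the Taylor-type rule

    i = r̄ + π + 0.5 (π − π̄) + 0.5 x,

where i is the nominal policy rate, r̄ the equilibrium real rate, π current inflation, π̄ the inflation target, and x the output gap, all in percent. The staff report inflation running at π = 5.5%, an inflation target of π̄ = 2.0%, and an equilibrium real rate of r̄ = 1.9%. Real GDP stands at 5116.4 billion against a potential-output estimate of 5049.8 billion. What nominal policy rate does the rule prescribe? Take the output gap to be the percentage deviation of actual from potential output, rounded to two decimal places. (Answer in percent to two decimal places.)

9.81%

Output gap = 100 × (5116.4 − 5049.8) / 5049.8 = 1.32%.
i = 1.90 + 5.50 + 0.5 × (5.50 − 2.00) + 0.5 × 1.32
   = 1.90 + 5.5 + 1.75 + 0.66 = 9.81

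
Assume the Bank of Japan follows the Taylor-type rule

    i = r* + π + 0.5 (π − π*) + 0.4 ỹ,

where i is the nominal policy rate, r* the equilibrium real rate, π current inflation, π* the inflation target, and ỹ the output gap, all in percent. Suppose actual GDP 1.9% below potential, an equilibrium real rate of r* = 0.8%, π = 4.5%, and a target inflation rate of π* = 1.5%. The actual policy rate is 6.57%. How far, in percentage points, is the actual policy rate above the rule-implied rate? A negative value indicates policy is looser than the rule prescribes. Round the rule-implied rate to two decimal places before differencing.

0.53 pp

Output 1.9% below potential → ỹ = -1.9.
i = 0.8 + 4.5 + 0.5 × (4.5 − 1.5) + 0.4 × (-1.9)
   = 0.8 + 4.5 + 1.5 − 0.76 = 6.04
Deviation = 6.57 − 6.04 = 0.53 pp.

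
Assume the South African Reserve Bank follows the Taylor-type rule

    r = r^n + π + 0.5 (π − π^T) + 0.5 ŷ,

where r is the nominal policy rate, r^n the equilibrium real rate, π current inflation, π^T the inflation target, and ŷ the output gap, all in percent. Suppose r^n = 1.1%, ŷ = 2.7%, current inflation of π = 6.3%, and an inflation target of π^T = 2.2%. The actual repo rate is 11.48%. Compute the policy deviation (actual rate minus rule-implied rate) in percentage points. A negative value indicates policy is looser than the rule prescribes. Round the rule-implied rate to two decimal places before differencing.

r = 1.1 + 6.3 + 0.5 × (6.3 − 2.2) + 0.5 × 2.7
   = 1.1 + 6.3 + 2.05 + 1.35 = 10.80
Deviation = 11.48 − 10.80 = 0.68 pp.

0.68 pp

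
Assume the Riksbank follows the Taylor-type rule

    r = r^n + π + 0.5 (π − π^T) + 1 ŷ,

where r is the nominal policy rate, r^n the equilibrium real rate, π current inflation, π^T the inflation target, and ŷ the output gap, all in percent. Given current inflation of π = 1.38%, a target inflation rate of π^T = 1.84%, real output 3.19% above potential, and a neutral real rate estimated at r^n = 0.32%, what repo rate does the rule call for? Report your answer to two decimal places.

4.66%

Output 3.19% above potential → ŷ = 3.19.
r = 0.32 + 1.38 + 0.5 × (1.38 − 1.84) + 1 × 3.19
   = 0.32 + 1.38 − 0.23 + 3.19 = 4.66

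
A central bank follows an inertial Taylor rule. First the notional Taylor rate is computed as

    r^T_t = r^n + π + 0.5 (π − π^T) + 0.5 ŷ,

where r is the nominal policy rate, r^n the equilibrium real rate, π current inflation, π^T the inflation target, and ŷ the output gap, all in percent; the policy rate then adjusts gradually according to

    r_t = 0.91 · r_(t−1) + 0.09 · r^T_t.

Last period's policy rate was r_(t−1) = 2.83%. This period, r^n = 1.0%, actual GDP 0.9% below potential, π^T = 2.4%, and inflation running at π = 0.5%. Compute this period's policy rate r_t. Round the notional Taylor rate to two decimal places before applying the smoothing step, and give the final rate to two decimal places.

2.58%

Output 0.9% below potential → ŷ = -0.9.
r^T_t = 1.0 + 0.5 + 0.5 × (0.5 − 2.4) + 0.5 × (-0.9)
   = 1.0 + 0.5 − 0.95 − 0.45 = 0.10
r_t = 0.91 × 2.83 + 0.09 × 0.10 = 2.5753 + 0.009 = 2.58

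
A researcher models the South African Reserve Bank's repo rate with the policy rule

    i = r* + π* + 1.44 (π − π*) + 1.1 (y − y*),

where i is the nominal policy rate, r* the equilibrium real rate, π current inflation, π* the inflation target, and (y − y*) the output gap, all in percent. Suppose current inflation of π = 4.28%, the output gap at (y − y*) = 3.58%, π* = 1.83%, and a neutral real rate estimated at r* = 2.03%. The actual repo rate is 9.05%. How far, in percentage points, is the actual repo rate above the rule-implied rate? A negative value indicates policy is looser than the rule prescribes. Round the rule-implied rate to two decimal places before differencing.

i = 2.03 + 1.83 + 1.44 × (4.28 − 1.83) + 1.1 × 3.58
   = 2.03 + 1.83 + 3.528 + 3.938 = 11.33
Deviation = 9.05 − 11.33 = -2.28 pp.

-2.28 pp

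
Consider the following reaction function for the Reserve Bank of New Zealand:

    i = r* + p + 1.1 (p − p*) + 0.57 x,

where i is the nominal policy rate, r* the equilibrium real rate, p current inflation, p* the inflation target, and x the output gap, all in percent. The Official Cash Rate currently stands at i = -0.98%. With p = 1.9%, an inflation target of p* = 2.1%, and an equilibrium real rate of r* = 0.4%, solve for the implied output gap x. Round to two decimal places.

-5.37%

0.57 x = -0.98 − 0.4 − 1.9 − 1.1 × (1.9 − 2.1) = -3.06
x = -3.06 / 0.57 = -5.37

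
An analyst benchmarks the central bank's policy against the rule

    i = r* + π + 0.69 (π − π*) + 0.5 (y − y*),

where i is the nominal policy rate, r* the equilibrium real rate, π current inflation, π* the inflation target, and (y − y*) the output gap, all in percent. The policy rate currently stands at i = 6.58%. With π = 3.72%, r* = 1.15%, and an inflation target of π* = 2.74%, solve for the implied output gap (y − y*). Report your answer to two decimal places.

2.07%

0.5 (y − y*) = 6.58 − 1.15 − 3.72 − 0.69 × (3.72 − 2.74) = 1.0338
(y − y*) = 1.0338 / 0.5 = 2.07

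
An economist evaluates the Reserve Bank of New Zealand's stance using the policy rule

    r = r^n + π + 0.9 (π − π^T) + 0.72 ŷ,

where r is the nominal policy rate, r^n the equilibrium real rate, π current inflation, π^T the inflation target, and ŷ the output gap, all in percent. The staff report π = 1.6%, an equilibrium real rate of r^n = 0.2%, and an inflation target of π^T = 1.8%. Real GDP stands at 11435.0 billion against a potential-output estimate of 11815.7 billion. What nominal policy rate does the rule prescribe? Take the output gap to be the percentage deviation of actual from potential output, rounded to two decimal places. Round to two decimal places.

Output gap = 100 × (11435.0 − 11815.7) / 11815.7 = -3.22%.
r = 0.20 + 1.60 + 0.9 × (1.60 − 1.80) + 0.72 × (-3.22)
   = 0.20 + 1.6 − 0.18 − 2.3184 = -0.70

-0.70%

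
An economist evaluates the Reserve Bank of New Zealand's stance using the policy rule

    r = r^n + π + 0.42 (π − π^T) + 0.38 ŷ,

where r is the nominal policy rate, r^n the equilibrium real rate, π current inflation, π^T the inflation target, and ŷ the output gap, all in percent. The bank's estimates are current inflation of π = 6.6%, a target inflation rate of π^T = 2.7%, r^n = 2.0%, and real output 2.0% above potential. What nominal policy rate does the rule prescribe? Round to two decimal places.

11.00%

Output 2.0% above potential → ŷ = 2.0.
r = 2.0 + 6.6 + 0.42 × (6.6 − 2.7) + 0.38 × 2.0
   = 2.0 + 6.6 + 1.638 + 0.76 = 11.00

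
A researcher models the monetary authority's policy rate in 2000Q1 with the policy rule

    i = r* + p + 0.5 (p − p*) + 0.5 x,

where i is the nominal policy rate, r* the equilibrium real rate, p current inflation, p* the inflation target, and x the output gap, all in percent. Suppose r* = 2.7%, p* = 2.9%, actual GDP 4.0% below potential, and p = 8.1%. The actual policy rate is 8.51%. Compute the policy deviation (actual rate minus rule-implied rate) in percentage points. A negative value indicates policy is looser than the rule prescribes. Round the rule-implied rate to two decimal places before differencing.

Output 4.0% below potential → x = -4.0.
i = 2.7 + 8.1 + 0.5 × (8.1 − 2.9) + 0.5 × (-4.0)
   = 2.7 + 8.1 + 2.6 − 2 = 11.40
Deviation = 8.51 − 11.40 = -2.89 pp.

-2.89 pp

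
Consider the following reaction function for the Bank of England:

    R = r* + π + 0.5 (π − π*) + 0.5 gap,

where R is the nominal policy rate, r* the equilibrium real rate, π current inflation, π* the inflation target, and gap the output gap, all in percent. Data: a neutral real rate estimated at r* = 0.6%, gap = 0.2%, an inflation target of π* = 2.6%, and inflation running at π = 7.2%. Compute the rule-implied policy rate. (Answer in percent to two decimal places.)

R = 0.6 + 7.2 + 0.5 × (7.2 − 2.6) + 0.5 × 0.2
   = 0.6 + 7.2 + 2.3 + 0.1 = 10.20

10.20%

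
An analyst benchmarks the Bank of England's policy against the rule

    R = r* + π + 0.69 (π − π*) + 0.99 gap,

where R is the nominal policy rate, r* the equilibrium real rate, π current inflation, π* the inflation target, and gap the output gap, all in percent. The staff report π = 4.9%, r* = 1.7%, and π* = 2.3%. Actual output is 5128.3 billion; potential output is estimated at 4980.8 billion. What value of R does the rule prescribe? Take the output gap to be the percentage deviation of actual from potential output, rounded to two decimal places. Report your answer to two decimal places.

11.32%

Output gap = 100 × (5128.3 − 4980.8) / 4980.8 = 2.96%.
R = 1.70 + 4.90 + 0.69 × (4.90 − 2.30) + 0.99 × 2.96
   = 1.70 + 4.9 + 1.794 + 2.9304 = 11.32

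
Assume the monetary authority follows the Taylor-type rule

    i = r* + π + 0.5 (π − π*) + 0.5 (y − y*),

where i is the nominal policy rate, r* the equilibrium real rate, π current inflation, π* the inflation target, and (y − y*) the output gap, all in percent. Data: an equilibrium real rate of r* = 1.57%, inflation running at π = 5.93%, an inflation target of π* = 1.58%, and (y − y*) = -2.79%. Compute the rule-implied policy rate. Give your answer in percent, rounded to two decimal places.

8.28%

i = 1.57 + 5.93 + 0.5 × (5.93 − 1.58) + 0.5 × (-2.79)
   = 1.57 + 5.93 + 2.175 − 1.395 = 8.28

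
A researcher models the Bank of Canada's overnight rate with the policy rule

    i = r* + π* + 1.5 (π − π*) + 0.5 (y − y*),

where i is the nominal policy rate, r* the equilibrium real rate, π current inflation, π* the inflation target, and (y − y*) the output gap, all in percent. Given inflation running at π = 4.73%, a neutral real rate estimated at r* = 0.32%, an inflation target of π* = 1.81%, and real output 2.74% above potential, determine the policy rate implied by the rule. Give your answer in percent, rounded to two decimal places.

7.88%

Output 2.74% above potential → (y − y*) = 2.74.
i = 0.32 + 1.81 + 1.5 × (4.73 − 1.81) + 0.5 × 2.74
   = 0.32 + 1.81 + 4.38 + 1.37 = 7.88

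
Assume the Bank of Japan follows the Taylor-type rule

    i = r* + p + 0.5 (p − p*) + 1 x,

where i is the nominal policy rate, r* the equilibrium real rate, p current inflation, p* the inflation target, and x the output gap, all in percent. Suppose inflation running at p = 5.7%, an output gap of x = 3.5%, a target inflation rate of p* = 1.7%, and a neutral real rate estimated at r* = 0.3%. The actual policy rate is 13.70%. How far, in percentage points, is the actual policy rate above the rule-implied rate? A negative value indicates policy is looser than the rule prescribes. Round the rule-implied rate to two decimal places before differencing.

i = 0.3 + 5.7 + 0.5 × (5.7 − 1.7) + 1 × 3.5
   = 0.3 + 5.7 + 2 + 3.5 = 11.50
Deviation = 13.70 − 11.50 = 2.20 pp.

2.20 pp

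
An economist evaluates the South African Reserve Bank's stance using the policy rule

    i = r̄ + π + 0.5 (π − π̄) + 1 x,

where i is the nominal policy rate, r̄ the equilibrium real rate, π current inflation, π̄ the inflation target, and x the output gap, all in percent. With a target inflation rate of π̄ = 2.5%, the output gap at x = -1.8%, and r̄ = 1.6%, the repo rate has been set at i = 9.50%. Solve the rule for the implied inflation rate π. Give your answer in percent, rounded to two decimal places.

7.30%

Collecting π: i = r̄ + (1 + 0.5) π − 0.5 π̄ + 1 x
1.5 π = 9.50 − 1.6 + 0.5 × 2.5 − 1 × (-1.8) = 10.95
π = 10.95 / 1.5 = 7.30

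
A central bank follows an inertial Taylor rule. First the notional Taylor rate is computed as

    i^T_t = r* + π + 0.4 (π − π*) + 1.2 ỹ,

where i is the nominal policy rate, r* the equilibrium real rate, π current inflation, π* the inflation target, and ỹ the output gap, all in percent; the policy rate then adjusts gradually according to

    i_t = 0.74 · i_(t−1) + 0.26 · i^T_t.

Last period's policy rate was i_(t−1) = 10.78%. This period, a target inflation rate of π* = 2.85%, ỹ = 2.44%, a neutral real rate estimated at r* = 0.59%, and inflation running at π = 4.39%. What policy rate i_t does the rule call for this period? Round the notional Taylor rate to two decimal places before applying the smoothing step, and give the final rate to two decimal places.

10.19%

i^T_t = 0.59 + 4.39 + 0.4 × (4.39 − 2.85) + 1.2 × 2.44
   = 0.59 + 4.39 + 0.616 + 2.928 = 8.52
i_t = 0.74 × 10.78 + 0.26 × 8.52 = 7.9772 + 2.2152 = 10.19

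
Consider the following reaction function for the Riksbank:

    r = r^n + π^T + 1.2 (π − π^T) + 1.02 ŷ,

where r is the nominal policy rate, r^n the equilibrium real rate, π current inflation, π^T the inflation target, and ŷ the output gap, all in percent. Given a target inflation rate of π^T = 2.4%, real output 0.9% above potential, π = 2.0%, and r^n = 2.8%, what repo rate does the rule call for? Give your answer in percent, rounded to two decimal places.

5.64%

Output 0.9% above potential → ŷ = 0.9.
r = 2.8 + 2.4 + 1.2 × (2.0 − 2.4) + 1.02 × 0.9
   = 2.8 + 2.4 − 0.48 + 0.918 = 5.64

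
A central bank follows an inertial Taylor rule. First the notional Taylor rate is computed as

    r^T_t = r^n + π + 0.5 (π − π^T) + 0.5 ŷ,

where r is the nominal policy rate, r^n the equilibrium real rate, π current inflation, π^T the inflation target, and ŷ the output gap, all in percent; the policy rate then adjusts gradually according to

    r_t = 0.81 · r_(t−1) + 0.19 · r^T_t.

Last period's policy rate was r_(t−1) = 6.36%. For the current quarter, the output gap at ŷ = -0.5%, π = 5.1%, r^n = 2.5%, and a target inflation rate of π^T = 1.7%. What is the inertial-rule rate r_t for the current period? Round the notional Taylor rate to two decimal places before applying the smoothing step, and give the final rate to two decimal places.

6.87%

r^T_t = 2.5 + 5.1 + 0.5 × (5.1 − 1.7) + 0.5 × (-0.5)
   = 2.5 + 5.1 + 1.7 − 0.25 = 9.05
r_t = 0.81 × 6.36 + 0.19 × 9.05 = 5.1516 + 1.7195 = 6.87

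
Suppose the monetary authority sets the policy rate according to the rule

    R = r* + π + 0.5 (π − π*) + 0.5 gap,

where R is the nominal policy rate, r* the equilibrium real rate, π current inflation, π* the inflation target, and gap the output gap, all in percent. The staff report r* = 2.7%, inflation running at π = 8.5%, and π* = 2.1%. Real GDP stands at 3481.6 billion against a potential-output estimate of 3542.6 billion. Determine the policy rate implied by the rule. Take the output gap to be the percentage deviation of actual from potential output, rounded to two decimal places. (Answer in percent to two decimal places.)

Output gap = 100 × (3481.6 − 3542.6) / 3542.6 = -1.72%.
R = 2.70 + 8.50 + 0.5 × (8.50 − 2.10) + 0.5 × (-1.72)
   = 2.70 + 8.5 + 3.2 − 0.86 = 13.54

13.54%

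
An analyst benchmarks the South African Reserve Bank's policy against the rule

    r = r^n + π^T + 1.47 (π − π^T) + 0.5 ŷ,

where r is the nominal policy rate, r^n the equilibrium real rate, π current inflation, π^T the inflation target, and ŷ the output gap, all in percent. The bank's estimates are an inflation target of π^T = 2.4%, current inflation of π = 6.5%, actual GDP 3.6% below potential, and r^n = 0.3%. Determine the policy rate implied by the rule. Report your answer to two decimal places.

Output 3.6% below potential → ŷ = -3.6.
r = 0.3 + 2.4 + 1.47 × (6.5 − 2.4) + 0.5 × (-3.6)
   = 0.3 + 2.4 + 6.027 − 1.8 = 6.93

6.93%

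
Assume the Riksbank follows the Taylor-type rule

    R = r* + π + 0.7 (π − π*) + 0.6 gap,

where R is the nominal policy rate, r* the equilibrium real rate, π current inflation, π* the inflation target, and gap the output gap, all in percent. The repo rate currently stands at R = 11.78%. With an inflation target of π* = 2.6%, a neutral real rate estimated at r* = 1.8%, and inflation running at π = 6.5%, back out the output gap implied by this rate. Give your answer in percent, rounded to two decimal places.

1.25%

0.6 gap = 11.78 − 1.8 − 6.5 − 0.7 × (6.5 − 2.6) = 0.75
gap = 0.75 / 0.6 = 1.25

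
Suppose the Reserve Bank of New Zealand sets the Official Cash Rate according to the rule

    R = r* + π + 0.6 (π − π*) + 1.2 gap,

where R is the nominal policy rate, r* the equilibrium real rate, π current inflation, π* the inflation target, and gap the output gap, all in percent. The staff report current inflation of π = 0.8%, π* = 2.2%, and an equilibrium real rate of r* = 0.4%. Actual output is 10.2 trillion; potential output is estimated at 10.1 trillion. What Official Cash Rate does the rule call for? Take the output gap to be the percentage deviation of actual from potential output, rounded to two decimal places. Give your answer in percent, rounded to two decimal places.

Output gap = 100 × (10.2 − 10.1) / 10.1 = 0.99%.
R = 0.40 + 0.80 + 0.6 × (0.80 − 2.20) + 1.2 × 0.99
   = 0.40 + 0.8 − 0.84 + 1.188 = 1.55

1.55%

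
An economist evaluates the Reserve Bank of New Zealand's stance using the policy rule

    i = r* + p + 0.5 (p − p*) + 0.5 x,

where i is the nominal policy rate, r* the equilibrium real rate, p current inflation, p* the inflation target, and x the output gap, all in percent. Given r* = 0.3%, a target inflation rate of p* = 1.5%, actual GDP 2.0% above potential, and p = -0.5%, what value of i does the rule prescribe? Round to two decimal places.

Output 2.0% above potential → x = 2.0.
i = 0.3 + (-0.5) + 0.5 × (-0.5 − 1.5) + 0.5 × 2.0
   = 0.3 − 0.5 − 1 + 1 = -0.20

-0.20%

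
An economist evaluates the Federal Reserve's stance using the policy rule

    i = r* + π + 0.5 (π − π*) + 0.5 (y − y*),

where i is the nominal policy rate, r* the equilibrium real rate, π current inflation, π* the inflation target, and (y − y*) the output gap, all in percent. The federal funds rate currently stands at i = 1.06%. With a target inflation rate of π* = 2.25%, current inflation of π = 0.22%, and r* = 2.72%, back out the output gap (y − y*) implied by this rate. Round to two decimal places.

0.5 (y − y*) = 1.06 − 2.72 − 0.22 − 0.5 × (0.22 − 2.25) = -0.865
(y − y*) = -0.865 / 0.5 = -1.73

-1.73%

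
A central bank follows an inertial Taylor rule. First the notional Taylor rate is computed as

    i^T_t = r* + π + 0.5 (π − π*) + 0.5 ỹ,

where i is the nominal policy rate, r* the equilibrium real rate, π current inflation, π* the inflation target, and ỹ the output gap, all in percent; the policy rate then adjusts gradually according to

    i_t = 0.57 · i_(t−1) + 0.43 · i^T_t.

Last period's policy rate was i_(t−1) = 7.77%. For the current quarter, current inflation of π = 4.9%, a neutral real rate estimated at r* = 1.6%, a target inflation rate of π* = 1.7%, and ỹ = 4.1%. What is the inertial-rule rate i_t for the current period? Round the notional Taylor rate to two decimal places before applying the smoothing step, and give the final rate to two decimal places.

8.79%

i^T_t = 1.6 + 4.9 + 0.5 × (4.9 − 1.7) + 0.5 × 4.1
   = 1.6 + 4.9 + 1.6 + 2.05 = 10.15
i_t = 0.57 × 7.77 + 0.43 × 10.15 = 4.4289 + 4.3645 = 8.79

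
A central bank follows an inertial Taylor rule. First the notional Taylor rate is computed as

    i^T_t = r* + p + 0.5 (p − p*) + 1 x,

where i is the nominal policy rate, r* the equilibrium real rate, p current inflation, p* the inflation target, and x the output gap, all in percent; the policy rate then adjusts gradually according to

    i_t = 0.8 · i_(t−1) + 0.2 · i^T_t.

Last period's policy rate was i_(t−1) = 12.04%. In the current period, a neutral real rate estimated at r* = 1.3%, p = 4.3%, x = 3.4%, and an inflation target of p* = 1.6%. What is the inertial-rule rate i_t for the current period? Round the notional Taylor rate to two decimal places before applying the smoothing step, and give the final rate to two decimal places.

11.70%

i^T_t = 1.3 + 4.3 + 0.5 × (4.3 − 1.6) + 1 × 3.4
   = 1.3 + 4.3 + 1.35 + 3.4 = 10.35
i_t = 0.8 × 12.04 + 0.2 × 10.35 = 9.632 + 2.07 = 11.70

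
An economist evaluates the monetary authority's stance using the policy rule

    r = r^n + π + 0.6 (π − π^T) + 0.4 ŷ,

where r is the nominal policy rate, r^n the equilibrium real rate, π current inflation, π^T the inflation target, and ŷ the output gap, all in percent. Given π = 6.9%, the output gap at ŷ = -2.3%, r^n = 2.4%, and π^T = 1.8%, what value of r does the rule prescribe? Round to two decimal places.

r = 2.4 + 6.9 + 0.6 × (6.9 − 1.8) + 0.4 × (-2.3)
   = 2.4 + 6.9 + 3.06 − 0.92 = 11.44

11.44%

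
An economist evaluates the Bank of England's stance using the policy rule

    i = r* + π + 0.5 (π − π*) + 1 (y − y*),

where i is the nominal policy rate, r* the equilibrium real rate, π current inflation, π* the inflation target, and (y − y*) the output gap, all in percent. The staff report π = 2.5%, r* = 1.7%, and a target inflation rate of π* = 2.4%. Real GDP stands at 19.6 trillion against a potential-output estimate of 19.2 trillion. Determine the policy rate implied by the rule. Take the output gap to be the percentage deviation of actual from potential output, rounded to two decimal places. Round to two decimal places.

6.33%

Output gap = 100 × (19.6 − 19.2) / 19.2 = 2.08%.
i = 1.70 + 2.50 + 0.5 × (2.50 − 2.40) + 1 × 2.08
   = 1.70 + 2.5 + 0.05 + 2.08 = 6.33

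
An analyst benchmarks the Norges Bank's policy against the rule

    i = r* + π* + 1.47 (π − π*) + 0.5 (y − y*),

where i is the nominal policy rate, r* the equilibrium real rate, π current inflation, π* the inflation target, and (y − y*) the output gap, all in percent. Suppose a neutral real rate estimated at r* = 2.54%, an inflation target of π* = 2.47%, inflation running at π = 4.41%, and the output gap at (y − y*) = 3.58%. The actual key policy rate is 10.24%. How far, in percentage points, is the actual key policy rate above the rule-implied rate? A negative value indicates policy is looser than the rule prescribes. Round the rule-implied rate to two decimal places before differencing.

0.59 pp

i = 2.54 + 2.47 + 1.47 × (4.41 − 2.47) + 0.5 × 3.58
   = 2.54 + 2.47 + 2.8518 + 1.79 = 9.65
Deviation = 10.24 − 9.65 = 0.59 pp.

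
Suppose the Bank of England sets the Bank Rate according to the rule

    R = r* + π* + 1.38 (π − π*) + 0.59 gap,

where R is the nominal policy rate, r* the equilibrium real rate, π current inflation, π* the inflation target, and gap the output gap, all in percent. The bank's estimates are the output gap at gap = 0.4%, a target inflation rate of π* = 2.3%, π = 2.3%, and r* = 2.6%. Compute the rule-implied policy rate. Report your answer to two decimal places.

5.14%

R = 2.6 + 2.3 + 1.38 × (2.3 − 2.3) + 0.59 × 0.4
   = 2.6 + 2.3 + 0 + 0.236 = 5.14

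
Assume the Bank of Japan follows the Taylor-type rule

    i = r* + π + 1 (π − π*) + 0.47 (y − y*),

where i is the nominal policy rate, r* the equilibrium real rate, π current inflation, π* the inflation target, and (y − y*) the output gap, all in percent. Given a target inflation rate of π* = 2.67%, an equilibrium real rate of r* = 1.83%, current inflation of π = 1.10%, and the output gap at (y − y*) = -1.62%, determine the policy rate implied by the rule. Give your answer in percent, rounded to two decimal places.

i = 1.83 + 1.10 + 1 × (1.10 − 2.67) + 0.47 × (-1.62)
   = 1.83 + 1.1 − 1.57 − 0.7614 = 0.60

0.60%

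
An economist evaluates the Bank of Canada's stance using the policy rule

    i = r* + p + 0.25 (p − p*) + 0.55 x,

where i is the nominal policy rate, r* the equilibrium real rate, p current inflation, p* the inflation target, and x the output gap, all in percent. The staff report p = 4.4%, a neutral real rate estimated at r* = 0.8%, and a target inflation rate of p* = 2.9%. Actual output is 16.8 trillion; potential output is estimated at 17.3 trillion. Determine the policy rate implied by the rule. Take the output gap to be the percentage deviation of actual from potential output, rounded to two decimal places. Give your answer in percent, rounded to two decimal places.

Output gap = 100 × (16.8 − 17.3) / 17.3 = -2.89%.
i = 0.80 + 4.40 + 0.25 × (4.40 − 2.90) + 0.55 × (-2.89)
   = 0.80 + 4.4 + 0.375 − 1.5895 = 3.99

3.99%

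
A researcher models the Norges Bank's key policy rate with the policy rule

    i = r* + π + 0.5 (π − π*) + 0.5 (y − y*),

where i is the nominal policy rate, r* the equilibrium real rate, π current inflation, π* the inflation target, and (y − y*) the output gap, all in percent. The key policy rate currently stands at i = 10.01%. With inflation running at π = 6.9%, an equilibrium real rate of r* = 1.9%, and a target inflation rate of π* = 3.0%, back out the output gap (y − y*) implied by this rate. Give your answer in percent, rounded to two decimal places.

0.5 (y − y*) = 10.01 − 1.9 − 6.9 − 0.5 × (6.9 − 3.0) = -0.74
(y − y*) = -0.74 / 0.5 = -1.48

-1.48%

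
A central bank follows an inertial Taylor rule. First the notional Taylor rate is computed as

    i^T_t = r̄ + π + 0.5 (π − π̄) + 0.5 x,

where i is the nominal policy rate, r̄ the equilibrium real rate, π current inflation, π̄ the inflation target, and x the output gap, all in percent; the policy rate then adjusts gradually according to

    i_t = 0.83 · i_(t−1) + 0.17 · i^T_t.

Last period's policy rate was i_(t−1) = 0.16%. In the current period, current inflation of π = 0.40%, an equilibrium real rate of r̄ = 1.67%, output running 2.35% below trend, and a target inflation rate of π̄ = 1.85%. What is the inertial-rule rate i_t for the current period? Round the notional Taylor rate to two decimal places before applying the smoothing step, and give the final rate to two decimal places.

Output 2.35% below potential → x = -2.35.
i^T_t = 1.67 + 0.40 + 0.5 × (0.40 − 1.85) + 0.5 × (-2.35)
   = 1.67 + 0.4 − 0.725 − 1.175 = 0.17
i_t = 0.83 × 0.16 + 0.17 × 0.17 = 0.1328 + 0.0289 = 0.16

0.16%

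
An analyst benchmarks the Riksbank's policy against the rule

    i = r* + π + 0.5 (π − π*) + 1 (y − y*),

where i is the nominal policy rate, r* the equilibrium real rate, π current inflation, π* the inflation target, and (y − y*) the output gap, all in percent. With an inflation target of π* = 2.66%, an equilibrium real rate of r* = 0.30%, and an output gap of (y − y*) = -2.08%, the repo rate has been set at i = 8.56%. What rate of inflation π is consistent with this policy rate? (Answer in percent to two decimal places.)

7.78%

Collecting π: i = r* + (1 + 0.5) π − 0.5 π* + 1 (y − y*)
1.5 π = 8.56 − 0.30 + 0.5 × 2.66 − 1 × (-2.08) = 11.67
π = 11.67 / 1.5 = 7.78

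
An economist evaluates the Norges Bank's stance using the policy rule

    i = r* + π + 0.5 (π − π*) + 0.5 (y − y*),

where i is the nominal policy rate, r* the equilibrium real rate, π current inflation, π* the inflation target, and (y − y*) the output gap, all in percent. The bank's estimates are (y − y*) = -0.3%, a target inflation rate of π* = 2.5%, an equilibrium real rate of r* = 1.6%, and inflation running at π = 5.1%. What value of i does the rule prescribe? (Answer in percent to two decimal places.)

7.85%

i = 1.6 + 5.1 + 0.5 × (5.1 − 2.5) + 0.5 × (-0.3)
   = 1.6 + 5.1 + 1.3 − 0.15 = 7.85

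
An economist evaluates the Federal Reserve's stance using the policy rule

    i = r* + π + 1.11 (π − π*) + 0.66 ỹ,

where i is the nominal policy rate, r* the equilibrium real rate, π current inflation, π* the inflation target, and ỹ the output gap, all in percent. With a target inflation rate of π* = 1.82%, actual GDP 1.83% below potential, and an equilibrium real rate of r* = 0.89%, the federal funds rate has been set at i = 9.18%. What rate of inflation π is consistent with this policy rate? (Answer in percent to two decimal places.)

Output 1.83% below potential → ỹ = -1.83.
Collecting π: i = r* + (1 + 1.11) π − 1.11 π* + 0.66 ỹ
2.11 π = 9.18 − 0.89 + 1.11 × 1.82 − 0.66 × (-1.83) = 11.518
π = 11.518 / 2.11 = 5.46

5.46%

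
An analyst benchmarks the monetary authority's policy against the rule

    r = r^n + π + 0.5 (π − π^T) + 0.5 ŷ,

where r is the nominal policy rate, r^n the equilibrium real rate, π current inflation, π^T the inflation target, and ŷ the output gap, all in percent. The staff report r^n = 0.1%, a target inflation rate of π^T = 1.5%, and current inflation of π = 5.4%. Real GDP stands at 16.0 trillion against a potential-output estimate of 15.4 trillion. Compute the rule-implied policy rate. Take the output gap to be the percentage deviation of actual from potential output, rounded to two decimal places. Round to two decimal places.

Output gap = 100 × (16.0 − 15.4) / 15.4 = 3.90%.
r = 0.10 + 5.40 + 0.5 × (5.40 − 1.50) + 0.5 × 3.90
   = 0.10 + 5.4 + 1.95 + 1.95 = 9.40

9.40%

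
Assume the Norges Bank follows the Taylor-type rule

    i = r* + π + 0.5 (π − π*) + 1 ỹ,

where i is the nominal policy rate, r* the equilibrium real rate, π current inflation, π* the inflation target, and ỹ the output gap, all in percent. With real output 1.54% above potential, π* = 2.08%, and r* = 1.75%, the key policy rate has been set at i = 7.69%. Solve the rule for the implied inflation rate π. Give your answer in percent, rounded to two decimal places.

Output 1.54% above potential → ỹ = 1.54.
Collecting π: i = r* + (1 + 0.5) π − 0.5 π* + 1 ỹ
1.5 π = 7.69 − 1.75 + 0.5 × 2.08 − 1 × 1.54 = 5.44
π = 5.44 / 1.5 = 3.63

3.63%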